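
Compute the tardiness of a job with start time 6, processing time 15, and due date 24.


Completion = start + processing = 6 + 15 = 21
Tardiness = max(0, C - d) = max(0, 21 - 24)
= max(0, -3)
= 0


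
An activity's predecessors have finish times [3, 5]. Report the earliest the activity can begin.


ES = max of all predecessor completion times
Predecessors: [3, 5]
ES = max(3, 5)
= 5


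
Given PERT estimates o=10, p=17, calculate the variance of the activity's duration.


σ² = ((p - o) / 6)² = (p - o)² / 36
= (17 - 10)² / 36
= 7² / 36
= 49 / 36
= 1.3611


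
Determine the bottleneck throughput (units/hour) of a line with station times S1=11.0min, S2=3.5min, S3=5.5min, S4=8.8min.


Bottleneck = longest station time
Station times: [11.0, 3.5, 5.5, 8.8]
Max = 11.0 min
Rate = 60 / 11.0
= 5.45 units/hour (bottleneck: 11.0min)


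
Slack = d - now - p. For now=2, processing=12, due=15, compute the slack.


Slack = due - current_time - processing
= 15 - 2 - 12
= 1


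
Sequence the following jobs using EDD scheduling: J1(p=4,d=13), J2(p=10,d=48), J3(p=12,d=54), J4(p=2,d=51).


EDD: sort by earliest due date
  J1: d=13, p=4
  J2: d=48, p=10
  J4: d=51, p=2
  J3: d=54, p=12
Order: J1 → J2 → J4 → J3


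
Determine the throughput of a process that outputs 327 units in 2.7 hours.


Throughput = units / time
= 327 / 2.7
= 121.1 units/hour


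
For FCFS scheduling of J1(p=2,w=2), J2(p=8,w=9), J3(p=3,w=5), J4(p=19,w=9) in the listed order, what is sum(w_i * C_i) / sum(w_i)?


Completion times:
  J1: C=2, w×C=2×2=4
  J2: C=10, w×C=9×10=90
  J3: C=13, w×C=5×13=65
  J4: C=32, w×C=9×32=288
Sum w×C = 447
Sum w = 25
Weighted avg = 447/25
= 17.88


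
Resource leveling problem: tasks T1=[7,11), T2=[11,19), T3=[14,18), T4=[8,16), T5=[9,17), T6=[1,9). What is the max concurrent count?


Check each time point for overlaps:
  t=14: 4 tasks active (T2, T3, T4, T5)
Max concurrent = 4


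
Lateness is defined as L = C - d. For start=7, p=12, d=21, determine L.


Completion = 7 + 12 = 19
Lateness = C - d = 19 - 21
= -2


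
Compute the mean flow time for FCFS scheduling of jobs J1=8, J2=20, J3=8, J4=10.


Completion times:
  J1: completes at 8
  J2: completes at 28
  J3: completes at 36
  J4: completes at 46
Sum = 118
Average = 118/4
= 29.50


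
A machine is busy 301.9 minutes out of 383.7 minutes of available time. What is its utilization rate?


Utilization = busy / total × 100
= 301.9 / 383.7 × 100
= 78.7%


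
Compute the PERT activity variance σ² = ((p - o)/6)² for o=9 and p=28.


σ² = ((p - o) / 6)² = (p - o)² / 36
= (28 - 9)² / 36
= 19² / 36
= 361 / 36
= 10.0278


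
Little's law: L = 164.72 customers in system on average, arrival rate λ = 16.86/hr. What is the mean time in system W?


Little's law: L = λW → W = L / λ
= 164.72 / 16.86
= 9.77 hours


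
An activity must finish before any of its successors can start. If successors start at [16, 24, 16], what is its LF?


LF = min of all successor start times
Successors start at: [16, 24, 16]
LF = min(16, 24, 16)
= 16


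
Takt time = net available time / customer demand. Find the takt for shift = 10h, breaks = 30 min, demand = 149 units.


Available = 10×60 - 30 = 570 min
Takt time = 570 / 149
= 3.83 min/unit


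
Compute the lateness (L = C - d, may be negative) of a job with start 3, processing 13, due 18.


Completion = 3 + 13 = 16
Lateness = C - d = 16 - 18
= -2


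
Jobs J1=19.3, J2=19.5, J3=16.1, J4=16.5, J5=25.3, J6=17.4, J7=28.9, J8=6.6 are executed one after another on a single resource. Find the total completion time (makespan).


Sequential makespan: sum all processing times
= 19.3 + 19.5 + 16.1 + 16.5 + 25.3 + 17.4 + 28.9 + 6.6
= 149.6 time units


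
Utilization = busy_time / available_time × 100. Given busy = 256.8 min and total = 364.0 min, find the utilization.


Utilization = busy / total × 100
= 256.8 / 364.0 × 100
= 70.5%


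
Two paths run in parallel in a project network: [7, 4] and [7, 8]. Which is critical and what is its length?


Path A: 7 + 4 = 11
Path B: 7 + 8 = 15
Critical path = longest = max(11, 15)
= 15 (Path B)


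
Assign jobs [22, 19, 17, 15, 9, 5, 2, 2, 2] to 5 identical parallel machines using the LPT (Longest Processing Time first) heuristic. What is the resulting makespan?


Jobs (LPT sorted): [22, 19, 17, 15, 9, 5, 2, 2, 2]
Machines: 5
  J=22 → Machine 1 (load: 0+22=22)
  J=19 → Machine 2 (load: 0+19=19)
  J=17 → Machine 3 (load: 0+17=17)
  J=15 → Machine 4 (load: 0+15=15)
  J=9 → Machine 5 (load: 0+9=9)
  J=5 → Machine 5 (load: 9+5=14)
  J=2 → Machine 5 (load: 14+2=16)
  J=2 → Machine 4 (load: 15+2=17)
  J=2 → Machine 5 (load: 16+2=18)
Machine loads: [22, 19, 17, 17, 18]
Makespan = max = 22 time units


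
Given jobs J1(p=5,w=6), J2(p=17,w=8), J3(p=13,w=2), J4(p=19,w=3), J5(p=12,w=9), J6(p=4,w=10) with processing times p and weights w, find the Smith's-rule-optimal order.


WSPT (Smith's rule): sort by p/w ascending
  J6: p/w = 4/10 = 0.400
  J1: p/w = 5/6 = 0.833
  J5: p/w = 12/9 = 1.333
  J2: p/w = 17/8 = 2.125
  J4: p/w = 19/3 = 6.333
  J3: p/w = 13/2 = 6.500
Order: J6 → J1 → J5 → J2 → J4 → J3


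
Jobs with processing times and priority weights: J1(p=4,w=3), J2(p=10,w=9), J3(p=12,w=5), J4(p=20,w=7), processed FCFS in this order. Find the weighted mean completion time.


Completion times:
  J1: C=4, w×C=3×4=12
  J2: C=14, w×C=9×14=126
  J3: C=26, w×C=5×26=130
  J4: C=46, w×C=7×46=322
Sum w×C = 590
Sum w = 24
Weighted avg = 590/24
= 24.58


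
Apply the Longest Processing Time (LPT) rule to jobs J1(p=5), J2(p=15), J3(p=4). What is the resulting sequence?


LPT: sort by longest processing time first
  J2: p=15
  J1: p=5
  J3: p=4
Order: J2 → J1 → J3


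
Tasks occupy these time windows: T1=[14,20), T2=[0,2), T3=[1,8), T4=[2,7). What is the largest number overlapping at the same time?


Check each time point for overlaps:
  t=1: 2 tasks active (T2, T3)
Max concurrent = 2


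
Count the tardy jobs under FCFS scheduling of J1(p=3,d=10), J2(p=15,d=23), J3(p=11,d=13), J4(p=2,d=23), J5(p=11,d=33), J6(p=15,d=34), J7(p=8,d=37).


Completion vs due date:
  J1: C=3, d=10 → on time
  J2: C=18, d=23 → on time
  J3: C=29, d=13 → TARDY
  J4: C=31, d=23 → TARDY
  J5: C=42, d=33 → TARDY
  J6: C=57, d=34 → TARDY
  J7: C=65, d=37 → TARDY
Tardy jobs: J3, J4, J5, J6, J7
Count = 5


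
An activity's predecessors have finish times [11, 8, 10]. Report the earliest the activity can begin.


ES = max of all predecessor completion times
Predecessors: [11, 8, 10]
ES = max(11, 8, 10)
= 11


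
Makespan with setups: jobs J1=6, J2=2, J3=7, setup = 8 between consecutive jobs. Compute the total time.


Makespan = Σ processing + (n-1) × setup
= (6 + 2 + 7) + (3-1)×8
= 15 + 16
= 31 time units


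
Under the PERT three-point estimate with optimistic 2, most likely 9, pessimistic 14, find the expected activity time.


te = (o + 4m + p) / 6
= (2 + 4×9 + 14) / 6
= (2 + 36 + 14) / 6
= 52 / 6
= 8.67


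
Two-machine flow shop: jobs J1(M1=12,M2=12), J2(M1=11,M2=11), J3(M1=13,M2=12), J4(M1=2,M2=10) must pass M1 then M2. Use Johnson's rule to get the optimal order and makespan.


Johnson's rule:
Group 1 (M1≤M2, sort by M1): ['J4', 'J2', 'J1']
Group 2 (M1>M2, sort desc M2): ['J3']
Sequence: J4 → J2 → J1 → J3
Makespan calculation:
  J4: M1 done=2, M2 done=12
  J2: M1 done=13, M2 done=24
  J1: M1 done=25, M2 done=37
  J3: M1 done=38, M2 done=50
= Sequence: J4 → J2 → J1 → J3, Makespan: 50


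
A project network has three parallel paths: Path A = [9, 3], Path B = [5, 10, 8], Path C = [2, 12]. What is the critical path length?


Path A: 9 + 3 = 12
Path B: 5 + 10 + 8 = 23
Path C: 2 + 12 = 14
Critical path = longest = max(12, 23, 14)
= 23 (Path B)


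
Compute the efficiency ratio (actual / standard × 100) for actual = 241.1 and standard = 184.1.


Efficiency = (actual / standard) × 100
= (241.1 / 184.1) × 100
= 131.0%


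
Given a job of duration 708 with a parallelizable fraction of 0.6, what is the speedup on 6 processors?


Amdahl's law: T_p = T × ((1-p) + p/N)
= 708 × ((1-0.6) + 0.6/6)
= 708 × (0.40 + 0.1000)
= 708 × 0.5000
= 354.00
Speedup = 708/354.00
= 2.00×


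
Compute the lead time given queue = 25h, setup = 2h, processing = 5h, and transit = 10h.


Lead time = queue + setup + processing + transit
= 25 + 2 + 5 + 10
= 42 hours


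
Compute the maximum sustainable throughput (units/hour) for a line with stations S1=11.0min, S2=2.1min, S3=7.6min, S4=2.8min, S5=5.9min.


Bottleneck = longest station time
Station times: [11.0, 2.1, 7.6, 2.8, 5.9]
Max = 11.0 min
Rate = 60 / 11.0
= 5.45 units/hour (bottleneck: 11.0min)


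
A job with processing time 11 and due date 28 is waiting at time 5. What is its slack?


Slack = due - current_time - processing
= 28 - 5 - 11
= 12


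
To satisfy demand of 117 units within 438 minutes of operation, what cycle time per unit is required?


Cycle time = available time / demand
= 438 / 117
= 3.74 min/unit


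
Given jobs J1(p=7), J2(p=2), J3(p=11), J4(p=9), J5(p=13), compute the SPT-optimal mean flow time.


SPT order: J2 → J1 → J4 → J3 → J5
Completion times:
  J2: C=2
  J1: C=9
  J4: C=18
  J3: C=29
  J5: C=42
Sum = 100, n = 5
Mean flow = 100/5
= 20.00


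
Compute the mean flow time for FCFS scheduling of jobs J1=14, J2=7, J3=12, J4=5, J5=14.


Completion times:
  J1: completes at 14
  J2: completes at 21
  J3: completes at 33
  J4: completes at 38
  J5: completes at 52
Sum = 158
Average = 158/5
= 31.60


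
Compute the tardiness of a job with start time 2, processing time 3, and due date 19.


Completion = start + processing = 2 + 3 = 5
Tardiness = max(0, C - d) = max(0, 5 - 19)
= max(0, -14)
= 0


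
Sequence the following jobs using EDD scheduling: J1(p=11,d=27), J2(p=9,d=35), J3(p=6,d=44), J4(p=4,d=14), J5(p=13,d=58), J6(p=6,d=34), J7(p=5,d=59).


EDD: sort by earliest due date
  J4: d=14, p=4
  J1: d=27, p=11
  J6: d=34, p=6
  J2: d=35, p=9
  J3: d=44, p=6
  J5: d=58, p=13
  J7: d=59, p=5
Order: J4 → J1 → J6 → J2 → J3 → J5 → J7


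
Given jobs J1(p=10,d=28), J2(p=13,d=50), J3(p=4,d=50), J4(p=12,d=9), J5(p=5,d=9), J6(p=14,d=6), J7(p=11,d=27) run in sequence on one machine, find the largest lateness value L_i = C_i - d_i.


Lateness per job (L = C - d):
  J1: C=10, d=28, L=-18
  J2: C=23, d=50, L=-27
  J3: C=27, d=50, L=-23
  J4: C=39, d=9, L=30
  J5: C=44, d=9, L=35
  J6: C=58, d=6, L=52
  J7: C=69, d=27, L=42
Lmax = max(-18, -27, -23, 30, 35, 52, 42)
= 52


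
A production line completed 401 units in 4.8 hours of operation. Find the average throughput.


Throughput = units / time
= 401 / 4.8
= 83.5 units/hour


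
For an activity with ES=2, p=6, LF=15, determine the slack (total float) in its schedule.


EF = ES + duration = 2 + 6 = 8
LS = LF - duration = 15 - 6 = 9
Total Float = LF - EF = 15 - 8
(or LS - ES = 9 - 2)
= 7


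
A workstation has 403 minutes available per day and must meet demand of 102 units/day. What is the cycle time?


Cycle time = available time / demand
= 403 / 102
= 3.95 min/unit


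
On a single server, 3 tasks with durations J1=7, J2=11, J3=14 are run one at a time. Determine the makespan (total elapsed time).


Sequential makespan: sum all processing times
= 7 + 11 + 14
= 32 time units


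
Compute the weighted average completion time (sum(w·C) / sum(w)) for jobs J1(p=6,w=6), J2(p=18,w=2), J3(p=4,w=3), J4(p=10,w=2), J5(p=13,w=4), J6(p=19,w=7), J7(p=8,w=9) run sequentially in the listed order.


Completion times:
  J1: C=6, w×C=6×6=36
  J2: C=24, w×C=2×24=48
  J3: C=28, w×C=3×28=84
  J4: C=38, w×C=2×38=76
  J5: C=51, w×C=4×51=204
  J6: C=70, w×C=7×70=490
  J7: C=78, w×C=9×78=702
Sum w×C = 1640
Sum w = 33
Weighted avg = 1640/33
= 49.70


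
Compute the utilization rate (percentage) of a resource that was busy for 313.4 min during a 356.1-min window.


Utilization = busy / total × 100
= 313.4 / 356.1 × 100
= 88.0%


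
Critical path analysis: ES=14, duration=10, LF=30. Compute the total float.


EF = ES + duration = 14 + 10 = 24
LS = LF - duration = 30 - 10 = 20
Total Float = LF - EF = 30 - 24
(or LS - ES = 20 - 14)
= 6


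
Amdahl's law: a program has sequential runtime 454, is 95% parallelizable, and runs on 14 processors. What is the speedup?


Amdahl's law: T_p = T × ((1-p) + p/N)
= 454 × ((1-0.95) + 0.95/14)
= 454 × (0.05 + 0.0679)
= 454 × 0.1179
= 53.51
Speedup = 454/53.51
= 8.48×


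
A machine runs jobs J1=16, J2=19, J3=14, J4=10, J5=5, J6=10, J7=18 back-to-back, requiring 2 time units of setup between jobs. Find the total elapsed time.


Makespan = Σ processing + (n-1) × setup
= (16 + 19 + 14 + 10 + 5 + 10 + 18) + (7-1)×2
= 92 + 12
= 104 time units


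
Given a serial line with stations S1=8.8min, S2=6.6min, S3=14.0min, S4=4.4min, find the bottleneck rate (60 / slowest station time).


Bottleneck = longest station time
Station times: [8.8, 6.6, 14.0, 4.4]
Max = 14.0 min
Rate = 60 / 14.0
= 4.29 units/hour (bottleneck: 14.0min)


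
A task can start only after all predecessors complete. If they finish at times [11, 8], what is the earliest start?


ES = max of all predecessor completion times
Predecessors: [11, 8]
ES = max(11, 8)
= 11


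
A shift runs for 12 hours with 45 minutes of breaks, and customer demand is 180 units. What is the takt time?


Available = 12×60 - 45 = 675 min
Takt time = 675 / 180
= 3.75 min/unit


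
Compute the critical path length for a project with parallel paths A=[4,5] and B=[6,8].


Path A: 4 + 5 = 9
Path B: 6 + 8 = 14
Critical path = longest = max(9, 14)
= 14 (Path B)


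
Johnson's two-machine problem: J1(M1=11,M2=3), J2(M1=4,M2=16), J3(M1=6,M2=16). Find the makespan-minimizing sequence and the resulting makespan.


Johnson's rule:
Group 1 (M1≤M2, sort by M1): ['J2', 'J3']
Group 2 (M1>M2, sort desc M2): ['J1']
Sequence: J2 → J3 → J1
Makespan calculation:
  J2: M1 done=4, M2 done=20
  J3: M1 done=10, M2 done=36
  J1: M1 done=21, M2 done=39
= Sequence: J2 → J3 → J1, Makespan: 39


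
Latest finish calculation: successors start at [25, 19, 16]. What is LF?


LF = min of all successor start times
Successors start at: [25, 19, 16]
LF = min(25, 19, 16)
= 16


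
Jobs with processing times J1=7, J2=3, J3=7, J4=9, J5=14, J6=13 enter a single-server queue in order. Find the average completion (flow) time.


Completion times:
  J1: completes at 7
  J2: completes at 10
  J3: completes at 17
  J4: completes at 26
  J5: completes at 40
  J6: completes at 53
Sum = 153
Average = 153/6
= 25.50


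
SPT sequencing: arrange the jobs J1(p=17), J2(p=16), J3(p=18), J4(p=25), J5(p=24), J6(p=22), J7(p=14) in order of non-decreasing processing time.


SPT: sort by shortest processing time
  J7: p=14
  J2: p=16
  J1: p=17
  J3: p=18
  J6: p=22
  J5: p=24
  J4: p=25
Order: J7 → J2 → J1 → J3 → J6 → J5 → J4


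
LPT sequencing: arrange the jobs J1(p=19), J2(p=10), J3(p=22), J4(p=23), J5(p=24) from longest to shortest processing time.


LPT: sort by longest processing time first
  J5: p=24
  J4: p=23
  J3: p=22
  J1: p=19
  J2: p=10
Order: J5 → J4 → J3 → J1 → J2


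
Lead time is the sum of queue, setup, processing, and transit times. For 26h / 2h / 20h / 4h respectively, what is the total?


Lead time = queue + setup + processing + transit
= 26 + 2 + 20 + 4
= 52 hours


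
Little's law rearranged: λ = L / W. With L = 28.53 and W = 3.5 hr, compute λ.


Little's law: L = λW → λ = L / W
= 28.53 / 3.5
= 8.15 per hour


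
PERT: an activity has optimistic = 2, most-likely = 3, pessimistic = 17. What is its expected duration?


te = (o + 4m + p) / 6
= (2 + 4×3 + 17) / 6
= (2 + 12 + 17) / 6
= 31 / 6
= 5.17


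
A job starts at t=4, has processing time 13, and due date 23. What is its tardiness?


Completion = start + processing = 4 + 13 = 17
Tardiness = max(0, C - d) = max(0, 17 - 23)
= max(0, -6)
= 0


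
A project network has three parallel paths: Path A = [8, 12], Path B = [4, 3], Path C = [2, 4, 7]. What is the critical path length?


Path A: 8 + 12 = 20
Path B: 4 + 3 = 7
Path C: 2 + 4 + 7 = 13
Critical path = longest = max(20, 7, 13)
= 20 (Path A)


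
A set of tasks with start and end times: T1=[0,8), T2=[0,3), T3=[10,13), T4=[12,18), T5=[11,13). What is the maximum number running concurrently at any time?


Check each time point for overlaps:
  t=12: 3 tasks active (T3, T4, T5)
Max concurrent = 3


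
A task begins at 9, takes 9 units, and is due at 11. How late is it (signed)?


Completion = 9 + 9 = 18
Lateness = C - d = 18 - 11
= 7


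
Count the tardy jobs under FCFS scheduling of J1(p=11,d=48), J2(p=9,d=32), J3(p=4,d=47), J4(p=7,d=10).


Completion vs due date:
  J1: C=11, d=48 → on time
  J2: C=20, d=32 → on time
  J3: C=24, d=47 → on time
  J4: C=31, d=10 → TARDY
Tardy jobs: J4
Count = 1


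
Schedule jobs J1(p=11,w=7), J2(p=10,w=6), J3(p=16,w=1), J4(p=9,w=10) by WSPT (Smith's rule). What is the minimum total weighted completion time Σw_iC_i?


WSPT order (by p/w): J4 → J1 → J2 → J3
  J4: C=9, w·C=10×9=90
  J1: C=20, w·C=7×20=140
  J2: C=30, w·C=6×30=180
  J3: C=46, w·C=1×46=46
Σ w·C = 456
= 456


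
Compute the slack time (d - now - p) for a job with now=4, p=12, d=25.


Slack = due - current_time - processing
= 25 - 4 - 12
= 9


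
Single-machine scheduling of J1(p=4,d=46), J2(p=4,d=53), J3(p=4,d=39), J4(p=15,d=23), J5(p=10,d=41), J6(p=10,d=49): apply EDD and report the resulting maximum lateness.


EDD order: J4 → J3 → J5 → J1 → J6 → J2
Completion and lateness:
  J4: C=15, d=23, L=15-23=-8
  J3: C=19, d=39, L=19-39=-20
  J5: C=29, d=41, L=29-41=-12
  J1: C=33, d=46, L=33-46=-13
  J6: C=43, d=49, L=43-49=-6
  J2: C=47, d=53, L=47-53=-6
Lmax = max(-8, -20, -12, -13, -6, -6)
= -6


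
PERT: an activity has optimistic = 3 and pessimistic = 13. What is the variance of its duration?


σ² = ((p - o) / 6)² = (p - o)² / 36
= (13 - 3)² / 36
= 10² / 36
= 100 / 36
= 2.7778


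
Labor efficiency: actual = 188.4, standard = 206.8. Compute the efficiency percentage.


Efficiency = (actual / standard) × 100
= (188.4 / 206.8) × 100
= 91.1%


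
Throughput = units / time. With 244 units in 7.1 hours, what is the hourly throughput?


Throughput = units / time
= 244 / 7.1
= 34.4 units/hour


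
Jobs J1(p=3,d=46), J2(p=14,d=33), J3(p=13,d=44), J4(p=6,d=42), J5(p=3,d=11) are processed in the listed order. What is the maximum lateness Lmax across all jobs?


Lateness per job (L = C - d):
  J1: C=3, d=46, L=-43
  J2: C=17, d=33, L=-16
  J3: C=30, d=44, L=-14
  J4: C=36, d=42, L=-6
  J5: C=39, d=11, L=28
Lmax = max(-43, -16, -14, -6, 28)
= 28


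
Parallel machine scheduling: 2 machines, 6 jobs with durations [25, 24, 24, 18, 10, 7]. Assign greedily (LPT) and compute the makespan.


Jobs (LPT sorted): [25, 24, 24, 18, 10, 7]
Machines: 2
  J=25 → Machine 1 (load: 0+25=25)
  J=24 → Machine 2 (load: 0+24=24)
  J=24 → Machine 2 (load: 24+24=48)
  J=18 → Machine 1 (load: 25+18=43)
  J=10 → Machine 1 (load: 43+10=53)
  J=7 → Machine 2 (load: 48+7=55)
Machine loads: [53, 55]
Makespan = max = 55 time units


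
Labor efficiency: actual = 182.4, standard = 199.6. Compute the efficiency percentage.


Efficiency = (actual / standard) × 100
= (182.4 / 199.6) × 100
= 91.4%


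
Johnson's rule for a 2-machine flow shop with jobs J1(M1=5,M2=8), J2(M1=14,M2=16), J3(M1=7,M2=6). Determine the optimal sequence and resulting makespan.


Johnson's rule:
Group 1 (M1≤M2, sort by M1): ['J1', 'J2']
Group 2 (M1>M2, sort desc M2): ['J3']
Sequence: J1 → J2 → J3
Makespan calculation:
  J1: M1 done=5, M2 done=13
  J2: M1 done=19, M2 done=35
  J3: M1 done=26, M2 done=41
= Sequence: J1 → J2 → J3, Makespan: 41


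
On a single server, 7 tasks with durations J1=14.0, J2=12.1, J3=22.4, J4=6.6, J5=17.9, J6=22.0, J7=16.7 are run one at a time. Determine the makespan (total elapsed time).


Sequential makespan: sum all processing times
= 14.0 + 12.1 + 22.4 + 6.6 + 17.9 + 22.0 + 16.7
= 111.7 time units


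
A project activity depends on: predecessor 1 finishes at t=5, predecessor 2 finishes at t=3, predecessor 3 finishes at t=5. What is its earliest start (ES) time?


ES = max of all predecessor completion times
Predecessors: [5, 3, 5]
ES = max(5, 3, 5)
= 5


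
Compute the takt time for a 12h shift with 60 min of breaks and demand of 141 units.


Available = 12×60 - 60 = 660 min
Takt time = 660 / 141
= 4.68 min/unit


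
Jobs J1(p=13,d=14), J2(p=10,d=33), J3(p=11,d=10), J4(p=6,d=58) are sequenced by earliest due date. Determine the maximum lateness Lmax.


EDD order: J3 → J1 → J2 → J4
Completion and lateness:
  J3: C=11, d=10, L=11-10=1
  J1: C=24, d=14, L=24-14=10
  J2: C=34, d=33, L=34-33=1
  J4: C=40, d=58, L=40-58=-18
Lmax = max(1, 10, 1, -18)
= 10


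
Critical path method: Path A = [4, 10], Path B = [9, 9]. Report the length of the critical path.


Path A: 4 + 10 = 14
Path B: 9 + 9 = 18
Critical path = longest = max(14, 18)
= 18 (Path B)


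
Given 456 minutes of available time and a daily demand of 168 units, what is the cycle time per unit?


Cycle time = available time / demand
= 456 / 168
= 2.71 min/unit


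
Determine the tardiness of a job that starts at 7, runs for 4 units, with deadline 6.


Completion = start + processing = 7 + 4 = 11
Tardiness = max(0, C - d) = max(0, 11 - 6)
= max(0, 5)
= 5


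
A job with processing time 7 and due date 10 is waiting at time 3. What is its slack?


Slack = due - current_time - processing
= 10 - 3 - 7
= 0


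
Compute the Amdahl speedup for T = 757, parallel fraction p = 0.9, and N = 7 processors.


Amdahl's law: T_p = T × ((1-p) + p/N)
= 757 × ((1-0.9) + 0.9/7)
= 757 × (0.10 + 0.1286)
= 757 × 0.2286
= 173.03
Speedup = 757/173.03
= 4.38×


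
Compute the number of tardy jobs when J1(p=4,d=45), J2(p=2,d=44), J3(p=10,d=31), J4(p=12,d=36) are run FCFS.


Completion vs due date:
  J1: C=4, d=45 → on time
  J2: C=6, d=44 → on time
  J3: C=16, d=31 → on time
  J4: C=28, d=36 → on time
Tardy jobs: none
Count = 0


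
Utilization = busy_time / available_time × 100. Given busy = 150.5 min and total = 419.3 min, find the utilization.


Utilization = busy / total × 100
= 150.5 / 419.3 × 100
= 35.9%


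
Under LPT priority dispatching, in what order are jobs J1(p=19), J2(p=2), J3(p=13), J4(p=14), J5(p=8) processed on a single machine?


LPT: sort by longest processing time first
  J1: p=19
  J4: p=14
  J3: p=13
  J5: p=8
  J2: p=2
Order: J1 → J4 → J3 → J5 → J2


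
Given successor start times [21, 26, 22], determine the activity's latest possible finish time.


LF = min of all successor start times
Successors start at: [21, 26, 22]
LF = min(21, 26, 22)
= 21


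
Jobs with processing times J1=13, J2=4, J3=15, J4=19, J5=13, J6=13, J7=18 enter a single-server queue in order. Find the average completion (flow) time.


Completion times:
  J1: completes at 13
  J2: completes at 17
  J3: completes at 32
  J4: completes at 51
  J5: completes at 64
  J6: completes at 77
  J7: completes at 95
Sum = 349
Average = 349/7
= 49.86


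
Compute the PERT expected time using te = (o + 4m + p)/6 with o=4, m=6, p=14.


te = (o + 4m + p) / 6
= (4 + 4×6 + 14) / 6
= (4 + 24 + 14) / 6
= 42 / 6
= 7.00


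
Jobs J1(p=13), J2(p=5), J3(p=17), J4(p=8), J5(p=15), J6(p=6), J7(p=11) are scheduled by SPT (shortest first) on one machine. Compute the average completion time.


SPT order: J2 → J6 → J4 → J7 → J1 → J5 → J3
Completion times:
  J2: C=5
  J6: C=11
  J4: C=19
  J7: C=30
  J1: C=43
  J5: C=58
  J3: C=75
Sum = 241, n = 7
Mean flow = 241/7
= 34.43


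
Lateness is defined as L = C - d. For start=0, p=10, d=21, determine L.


Completion = 0 + 10 = 10
Lateness = C - d = 10 - 21
= -11


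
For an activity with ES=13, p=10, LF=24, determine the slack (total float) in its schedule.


EF = ES + duration = 13 + 10 = 23
LS = LF - duration = 24 - 10 = 14
Total Float = LF - EF = 24 - 23
(or LS - ES = 14 - 13)
= 1


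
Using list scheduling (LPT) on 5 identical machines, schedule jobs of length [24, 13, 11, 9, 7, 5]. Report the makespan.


Jobs (LPT sorted): [24, 13, 11, 9, 7, 5]
Machines: 5
  J=24 → Machine 1 (load: 0+24=24)
  J=13 → Machine 2 (load: 0+13=13)
  J=11 → Machine 3 (load: 0+11=11)
  J=9 → Machine 4 (load: 0+9=9)
  J=7 → Machine 5 (load: 0+7=7)
  J=5 → Machine 5 (load: 7+5=12)
Machine loads: [24, 13, 11, 9, 12]
Makespan = max = 24 time units


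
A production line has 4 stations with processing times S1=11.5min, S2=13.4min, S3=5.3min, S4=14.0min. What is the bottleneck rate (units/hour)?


Bottleneck = longest station time
Station times: [11.5, 13.4, 5.3, 14.0]
Max = 14.0 min
Rate = 60 / 14.0
= 4.29 units/hour (bottleneck: 14.0min)


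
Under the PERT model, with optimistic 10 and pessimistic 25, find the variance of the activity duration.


σ² = ((p - o) / 6)² = (p - o)² / 36
= (25 - 10)² / 36
= 15² / 36
= 225 / 36
= 6.2500


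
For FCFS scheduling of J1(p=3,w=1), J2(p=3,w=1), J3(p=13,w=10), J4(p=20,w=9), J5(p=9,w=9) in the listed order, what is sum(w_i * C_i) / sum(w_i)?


Completion times:
  J1: C=3, w×C=1×3=3
  J2: C=6, w×C=1×6=6
  J3: C=19, w×C=10×19=190
  J4: C=39, w×C=9×39=351
  J5: C=48, w×C=9×48=432
Sum w×C = 982
Sum w = 30
Weighted avg = 982/30
= 32.73


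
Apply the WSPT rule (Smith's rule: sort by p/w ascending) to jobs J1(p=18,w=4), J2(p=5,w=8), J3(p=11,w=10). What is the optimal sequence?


WSPT (Smith's rule): sort by p/w ascending
  J2: p/w = 5/8 = 0.625
  J3: p/w = 11/10 = 1.100
  J1: p/w = 18/4 = 4.500
Order: J2 → J3 → J1


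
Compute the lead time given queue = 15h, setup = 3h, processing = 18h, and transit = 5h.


Lead time = queue + setup + processing + transit
= 15 + 3 + 18 + 5
= 41 hours


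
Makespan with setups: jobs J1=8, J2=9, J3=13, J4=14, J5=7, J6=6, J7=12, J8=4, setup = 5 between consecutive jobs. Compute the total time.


Makespan = Σ processing + (n-1) × setup
= (8 + 9 + 13 + 14 + 7 + 6 + 12 + 4) + (8-1)×5
= 73 + 35
= 108 time units


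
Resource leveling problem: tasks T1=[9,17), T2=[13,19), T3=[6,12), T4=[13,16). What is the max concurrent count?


Check each time point for overlaps:
  t=13: 3 tasks active (T1, T2, T4)
Max concurrent = 3


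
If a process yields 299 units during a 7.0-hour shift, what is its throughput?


Throughput = units / time
= 299 / 7.0
= 42.7 units/hour


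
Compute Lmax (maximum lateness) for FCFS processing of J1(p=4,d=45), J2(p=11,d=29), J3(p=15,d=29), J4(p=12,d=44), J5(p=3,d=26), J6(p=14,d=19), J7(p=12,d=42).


Lateness per job (L = C - d):
  J1: C=4, d=45, L=-41
  J2: C=15, d=29, L=-14
  J3: C=30, d=29, L=1
  J4: C=42, d=44, L=-2
  J5: C=45, d=26, L=19
  J6: C=59, d=19, L=40
  J7: C=71, d=42, L=29
Lmax = max(-41, -14, 1, -2, 19, 40, 29)
= 40


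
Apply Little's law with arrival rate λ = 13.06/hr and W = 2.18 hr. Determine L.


Little's law: L = λ × W
= 13.06 × 2.18
= 28.47


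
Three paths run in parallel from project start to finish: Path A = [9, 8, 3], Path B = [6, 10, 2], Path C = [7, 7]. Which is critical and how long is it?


Path A: 9 + 8 + 3 = 20
Path B: 6 + 10 + 2 = 18
Path C: 7 + 7 = 14
Critical path = longest = max(20, 18, 14)
= 20 (Path A)


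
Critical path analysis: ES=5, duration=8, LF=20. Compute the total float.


EF = ES + duration = 5 + 8 = 13
LS = LF - duration = 20 - 8 = 12
Total Float = LF - EF = 20 - 13
(or LS - ES = 12 - 5)
= 7


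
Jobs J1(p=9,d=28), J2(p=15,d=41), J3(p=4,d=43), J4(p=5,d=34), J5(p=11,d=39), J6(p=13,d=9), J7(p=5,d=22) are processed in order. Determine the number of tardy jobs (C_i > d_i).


Completion vs due date:
  J1: C=9, d=28 → on time
  J2: C=24, d=41 → on time
  J3: C=28, d=43 → on time
  J4: C=33, d=34 → on time
  J5: C=44, d=39 → TARDY
  J6: C=57, d=9 → TARDY
  J7: C=62, d=22 → TARDY
Tardy jobs: J5, J6, J7
Count = 3


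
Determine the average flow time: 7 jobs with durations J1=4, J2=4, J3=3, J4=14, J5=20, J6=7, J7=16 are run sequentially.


Completion times:
  J1: completes at 4
  J2: completes at 8
  J3: completes at 11
  J4: completes at 25
  J5: completes at 45
  J6: completes at 52
  J7: completes at 68
Sum = 213
Average = 213/7
= 30.43


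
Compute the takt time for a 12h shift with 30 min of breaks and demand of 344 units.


Available = 12×60 - 30 = 690 min
Takt time = 690 / 344
= 2.01 min/unit


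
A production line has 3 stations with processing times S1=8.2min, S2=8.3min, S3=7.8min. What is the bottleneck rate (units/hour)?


Bottleneck = longest station time
Station times: [8.2, 8.3, 7.8]
Max = 8.3 min
Rate = 60 / 8.3
= 7.23 units/hour (bottleneck: 8.3min)


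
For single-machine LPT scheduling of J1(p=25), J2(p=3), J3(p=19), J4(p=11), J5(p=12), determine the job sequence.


LPT: sort by longest processing time first
  J1: p=25
  J3: p=19
  J5: p=12
  J4: p=11
  J2: p=3
Order: J1 → J3 → J5 → J4 → J2


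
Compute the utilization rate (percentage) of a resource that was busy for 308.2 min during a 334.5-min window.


Utilization = busy / total × 100
= 308.2 / 334.5 × 100
= 92.1%


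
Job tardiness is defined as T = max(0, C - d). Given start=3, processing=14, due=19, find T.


Completion = start + processing = 3 + 14 = 17
Tardiness = max(0, C - d) = max(0, 17 - 19)
= max(0, -2)
= 0


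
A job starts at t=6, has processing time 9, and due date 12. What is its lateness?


Completion = 6 + 9 = 15
Lateness = C - d = 15 - 12
= 3


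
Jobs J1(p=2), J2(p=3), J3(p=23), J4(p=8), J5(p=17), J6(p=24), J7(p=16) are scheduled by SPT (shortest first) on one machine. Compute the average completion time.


SPT order: J1 → J2 → J4 → J7 → J5 → J3 → J6
Completion times:
  J1: C=2
  J2: C=5
  J4: C=13
  J7: C=29
  J5: C=46
  J3: C=69
  J6: C=93
Sum = 257, n = 7
Mean flow = 257/7
= 36.71


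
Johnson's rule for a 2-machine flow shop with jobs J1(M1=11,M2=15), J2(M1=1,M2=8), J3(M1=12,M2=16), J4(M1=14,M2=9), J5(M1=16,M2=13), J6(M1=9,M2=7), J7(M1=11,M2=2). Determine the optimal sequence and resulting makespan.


Johnson's rule:
Group 1 (M1≤M2, sort by M1): ['J2', 'J1', 'J3']
Group 2 (M1>M2, sort desc M2): ['J5', 'J4', 'J6', 'J7']
Sequence: J2 → J1 → J3 → J5 → J4 → J6 → J7
Makespan calculation:
  J2: M1 done=1, M2 done=9
  J1: M1 done=12, M2 done=27
  J3: M1 done=24, M2 done=43
  J5: M1 done=40, M2 done=56
  J4: M1 done=54, M2 done=65
  J6: M1 done=63, M2 done=72
  J7: M1 done=74, M2 done=76
= Sequence: J2 → J1 → J3 → J5 → J4 → J6 → J7, Makespan: 76


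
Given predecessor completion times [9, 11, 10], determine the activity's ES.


ES = max of all predecessor completion times
Predecessors: [9, 11, 10]
ES = max(9, 11, 10)
= 11


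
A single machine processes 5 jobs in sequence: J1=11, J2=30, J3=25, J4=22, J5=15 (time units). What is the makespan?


Sequential makespan: sum all processing times
= 11 + 30 + 25 + 22 + 15
= 103 time units


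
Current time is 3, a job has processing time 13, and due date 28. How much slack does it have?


Slack = due - current_time - processing
= 28 - 3 - 13
= 12


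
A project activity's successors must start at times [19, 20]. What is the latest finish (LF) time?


LF = min of all successor start times
Successors start at: [19, 20]
LF = min(19, 20)
= 19


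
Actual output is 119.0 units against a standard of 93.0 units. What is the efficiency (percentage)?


Efficiency = (actual / standard) × 100
= (119.0 / 93.0) × 100
= 128.0%


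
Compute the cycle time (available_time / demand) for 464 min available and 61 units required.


Cycle time = available time / demand
= 464 / 61
= 7.61 min/unit


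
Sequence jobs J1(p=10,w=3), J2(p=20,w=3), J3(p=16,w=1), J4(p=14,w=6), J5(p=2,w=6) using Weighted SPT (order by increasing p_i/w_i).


WSPT (Smith's rule): sort by p/w ascending
  J5: p/w = 2/6 = 0.333
  J4: p/w = 14/6 = 2.333
  J1: p/w = 10/3 = 3.333
  J2: p/w = 20/3 = 6.667
  J3: p/w = 16/1 = 16.000
Order: J5 → J4 → J1 → J2 → J3


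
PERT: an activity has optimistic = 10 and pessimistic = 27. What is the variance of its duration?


σ² = ((p - o) / 6)² = (p - o)² / 36
= (27 - 10)² / 36
= 17² / 36
= 289 / 36
= 8.0278


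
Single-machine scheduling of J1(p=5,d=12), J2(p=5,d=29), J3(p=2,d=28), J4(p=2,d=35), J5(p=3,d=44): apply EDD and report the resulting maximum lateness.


EDD order: J1 → J3 → J2 → J4 → J5
Completion and lateness:
  J1: C=5, d=12, L=5-12=-7
  J3: C=7, d=28, L=7-28=-21
  J2: C=12, d=29, L=12-29=-17
  J4: C=14, d=35, L=14-35=-21
  J5: C=17, d=44, L=17-44=-27
Lmax = max(-7, -21, -17, -21, -27)
= -7


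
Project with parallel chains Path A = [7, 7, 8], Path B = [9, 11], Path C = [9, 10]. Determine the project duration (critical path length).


Path A: 7 + 7 + 8 = 22
Path B: 9 + 11 = 20
Path C: 9 + 10 = 19
Critical path = longest = max(22, 20, 19)
= 22 (Path A)


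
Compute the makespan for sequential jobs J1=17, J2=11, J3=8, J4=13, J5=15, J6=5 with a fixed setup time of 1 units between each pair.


Makespan = Σ processing + (n-1) × setup
= (17 + 11 + 8 + 13 + 15 + 5) + (6-1)×1
= 69 + 5
= 74 time units


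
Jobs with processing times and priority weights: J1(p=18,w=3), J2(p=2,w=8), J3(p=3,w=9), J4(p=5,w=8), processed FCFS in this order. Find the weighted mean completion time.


Completion times:
  J1: C=18, w×C=3×18=54
  J2: C=20, w×C=8×20=160
  J3: C=23, w×C=9×23=207
  J4: C=28, w×C=8×28=224
Sum w×C = 645
Sum w = 28
Weighted avg = 645/28
= 23.04


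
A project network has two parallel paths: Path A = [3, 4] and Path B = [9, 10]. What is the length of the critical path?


Path A: 3 + 4 = 7
Path B: 9 + 10 = 19
Critical path = longest = max(7, 19)
= 19 (Path B)


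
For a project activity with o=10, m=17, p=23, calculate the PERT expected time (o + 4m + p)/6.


te = (o + 4m + p) / 6
= (10 + 4×17 + 23) / 6
= (10 + 68 + 23) / 6
= 101 / 6
= 16.83


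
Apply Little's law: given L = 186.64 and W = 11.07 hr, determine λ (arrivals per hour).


Little's law: L = λW → λ = L / W
= 186.64 / 11.07
= 16.86 per hour


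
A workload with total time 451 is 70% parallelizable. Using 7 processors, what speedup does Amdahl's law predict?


Amdahl's law: T_p = T × ((1-p) + p/N)
= 451 × ((1-0.7) + 0.7/7)
= 451 × (0.30 + 0.1000)
= 451 × 0.4000
= 180.40
Speedup = 451/180.40
= 2.50×


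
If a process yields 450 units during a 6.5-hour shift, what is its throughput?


Throughput = units / time
= 450 / 6.5
= 69.2 units/hour


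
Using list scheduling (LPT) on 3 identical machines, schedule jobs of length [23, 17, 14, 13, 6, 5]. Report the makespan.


Jobs (LPT sorted): [23, 17, 14, 13, 6, 5]
Machines: 3
  J=23 → Machine 1 (load: 0+23=23)
  J=17 → Machine 2 (load: 0+17=17)
  J=14 → Machine 3 (load: 0+14=14)
  J=13 → Machine 3 (load: 14+13=27)
  J=6 → Machine 2 (load: 17+6=23)
  J=5 → Machine 1 (load: 23+5=28)
Machine loads: [28, 23, 27]
Makespan = max = 28 time units


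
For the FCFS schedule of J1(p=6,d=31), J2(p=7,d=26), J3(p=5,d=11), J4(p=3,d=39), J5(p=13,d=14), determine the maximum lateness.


Lateness per job (L = C - d):
  J1: C=6, d=31, L=-25
  J2: C=13, d=26, L=-13
  J3: C=18, d=11, L=7
  J4: C=21, d=39, L=-18
  J5: C=34, d=14, L=20
Lmax = max(-25, -13, 7, -18, 20)
= 20


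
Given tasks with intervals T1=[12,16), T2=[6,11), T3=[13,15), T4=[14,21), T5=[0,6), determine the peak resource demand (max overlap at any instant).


Check each time point for overlaps:
  t=14: 3 tasks active (T1, T3, T4)
Max concurrent = 3


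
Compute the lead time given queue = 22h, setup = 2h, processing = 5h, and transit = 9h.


Lead time = queue + setup + processing + transit
= 22 + 2 + 5 + 9
= 38 hours


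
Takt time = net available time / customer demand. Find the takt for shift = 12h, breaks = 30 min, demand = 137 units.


Available = 12×60 - 30 = 690 min
Takt time = 690 / 137
= 5.04 min/unit


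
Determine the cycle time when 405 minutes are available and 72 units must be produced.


Cycle time = available time / demand
= 405 / 72
= 5.62 min/unit


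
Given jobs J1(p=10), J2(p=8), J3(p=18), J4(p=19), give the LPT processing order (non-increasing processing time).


LPT: sort by longest processing time first
  J4: p=19
  J3: p=18
  J1: p=10
  J2: p=8
Order: J4 → J3 → J1 → J2


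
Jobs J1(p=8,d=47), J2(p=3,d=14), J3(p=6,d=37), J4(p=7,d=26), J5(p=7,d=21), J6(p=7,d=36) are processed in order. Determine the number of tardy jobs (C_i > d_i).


Completion vs due date:
  J1: C=8, d=47 → on time
  J2: C=11, d=14 → on time
  J3: C=17, d=37 → on time
  J4: C=24, d=26 → on time
  J5: C=31, d=21 → TARDY
  J6: C=38, d=36 → TARDY
Tardy jobs: J5, J6
Count = 2


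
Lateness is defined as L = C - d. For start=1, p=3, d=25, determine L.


Completion = 1 + 3 = 4
Lateness = C - d = 4 - 25
= -21


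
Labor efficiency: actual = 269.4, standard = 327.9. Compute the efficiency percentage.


Efficiency = (actual / standard) × 100
= (269.4 / 327.9) × 100
= 82.2%


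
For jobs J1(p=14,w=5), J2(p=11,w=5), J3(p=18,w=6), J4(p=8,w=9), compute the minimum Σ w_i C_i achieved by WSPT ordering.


WSPT order (by p/w): J4 → J2 → J1 → J3
  J4: C=8, w·C=9×8=72
  J2: C=19, w·C=5×19=95
  J1: C=33, w·C=5×33=165
  J3: C=51, w·C=6×51=306
Σ w·C = 638
= 638


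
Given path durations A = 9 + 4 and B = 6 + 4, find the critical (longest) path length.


Path A: 9 + 4 = 13
Path B: 6 + 4 = 10
Critical path = longest = max(13, 10)
= 13 (Path A)


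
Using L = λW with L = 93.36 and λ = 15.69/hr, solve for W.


Little's law: L = λW → W = L / λ
= 93.36 / 15.69
= 5.95 hours


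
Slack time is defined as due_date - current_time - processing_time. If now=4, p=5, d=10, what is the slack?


Slack = due - current_time - processing
= 10 - 4 - 5
= 1


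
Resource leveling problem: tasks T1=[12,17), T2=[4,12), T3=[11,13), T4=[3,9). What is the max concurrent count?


Check each time point for overlaps:
  t=4: 2 tasks active (T2, T4)
Max concurrent = 2


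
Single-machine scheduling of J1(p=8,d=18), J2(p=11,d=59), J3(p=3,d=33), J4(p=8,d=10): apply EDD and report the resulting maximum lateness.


EDD order: J4 → J1 → J3 → J2
Completion and lateness:
  J4: C=8, d=10, L=8-10=-2
  J1: C=16, d=18, L=16-18=-2
  J3: C=19, d=33, L=19-33=-14
  J2: C=30, d=59, L=30-59=-29
Lmax = max(-2, -2, -14, -29)
= -2


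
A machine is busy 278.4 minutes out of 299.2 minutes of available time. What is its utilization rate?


Utilization = busy / total × 100
= 278.4 / 299.2 × 100
= 93.0%


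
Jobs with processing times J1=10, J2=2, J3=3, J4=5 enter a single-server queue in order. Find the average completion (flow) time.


Completion times:
  J1: completes at 10
  J2: completes at 12
  J3: completes at 15
  J4: completes at 20
Sum = 57
Average = 57/4
= 14.25


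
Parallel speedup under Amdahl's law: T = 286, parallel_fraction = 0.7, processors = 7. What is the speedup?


Amdahl's law: T_p = T × ((1-p) + p/N)
= 286 × ((1-0.7) + 0.7/7)
= 286 × (0.30 + 0.1000)
= 286 × 0.4000
= 114.40
Speedup = 286/114.40
= 2.50×


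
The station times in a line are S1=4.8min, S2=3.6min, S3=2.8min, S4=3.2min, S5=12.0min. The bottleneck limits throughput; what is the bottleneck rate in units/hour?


Bottleneck = longest station time
Station times: [4.8, 3.6, 2.8, 3.2, 12.0]
Max = 12.0 min
Rate = 60 / 12.0
= 5.00 units/hour (bottleneck: 12.0min)
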